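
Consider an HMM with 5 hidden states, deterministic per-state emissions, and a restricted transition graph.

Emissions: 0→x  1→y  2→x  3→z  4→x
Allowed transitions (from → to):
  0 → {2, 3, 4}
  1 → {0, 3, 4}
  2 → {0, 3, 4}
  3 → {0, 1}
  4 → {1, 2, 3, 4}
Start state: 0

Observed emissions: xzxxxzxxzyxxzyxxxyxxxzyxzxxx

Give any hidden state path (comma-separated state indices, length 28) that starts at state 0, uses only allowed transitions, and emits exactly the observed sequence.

  t0 'x' -> {0,2,4}, take 0 (start)
  t1 'z' -> {3}, take 3 (0->3 ok)
  t2 'x' -> {0,2,4}, take 0 (3->0 ok)
  t3 'x' -> {0,2,4}, take 2 (0->2 ok)
  t4 'x' -> {0,2,4}, take 4 (2->4 ok)
  t5 'z' -> {3}, take 3 (4->3 ok)
  t6 'x' -> {0,2,4}, take 0 (3->0 ok)
  t7 'x' -> {0,2,4}, take 4 (0->4 ok)
  t8 'z' -> {3}, take 3 (4->3 ok)
  t9 'y' -> {1}, take 1 (3->1 ok)
  t10 'x' -> {0,2,4}, take 4 (1->4 ok)
  t11 'x' -> {0,2,4}, take 4 (4->4 ok)
  t12 'z' -> {3}, take 3 (4->3 ok)
  t13 'y' -> {1}, take 1 (3->1 ok)
  t14 'x' -> {0,2,4}, take 4 (1->4 ok)
  t15 'x' -> {0,2,4}, take 2 (4->2 ok)
  t16 'x' -> {0,2,4}, take 4 (2->4 ok)
  t17 'y' -> {1}, take 1 (4->1 ok)
  t18 'x' -> {0,2,4}, take 0 (1->0 ok)
  t19 'x' -> {0,2,4}, take 2 (0->2 ok)
  t20 'x' -> {0,2,4}, take 0 (2->0 ok)
  t21 'z' -> {3}, take 3 (0->3 ok)
  t22 'y' -> {1}, take 1 (3->1 ok)
  t23 'x' -> {0,2,4}, take 4 (1->4 ok)
  t24 'z' -> {3}, take 3 (4->3 ok)
  t25 'x' -> {0,2,4}, take 0 (3->0 ok)
  t26 'x' -> {0,2,4}, take 2 (0->2 ok)
  t27 'x' -> {0,2,4}, take 0 (2->0 ok)

0,3,0,2,4,3,0,4,3,1,4,4,3,1,4,2,4,1,0,2,0,3,1,4,3,0,2,0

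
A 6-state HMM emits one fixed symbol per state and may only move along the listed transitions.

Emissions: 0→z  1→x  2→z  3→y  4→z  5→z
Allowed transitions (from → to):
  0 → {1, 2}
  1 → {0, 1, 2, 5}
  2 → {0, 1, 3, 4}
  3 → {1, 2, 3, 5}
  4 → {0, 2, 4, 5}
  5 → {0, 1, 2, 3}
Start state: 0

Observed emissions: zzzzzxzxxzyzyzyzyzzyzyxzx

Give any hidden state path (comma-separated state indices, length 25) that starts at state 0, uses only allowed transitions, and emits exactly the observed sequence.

0,2,4,4,0,1,5,1,1,2,3,5,3,2,3,2,3,5,2,3,2,3,1,2,1

  0: obs=z cand={0,2,4,5} pick 0 [start]
  1: obs=z cand={0,2,4,5} pick 2 [0->2 ok]
  2: obs=z cand={0,2,4,5} pick 4 [2->4 ok]
  3: obs=z cand={0,2,4,5} pick 4 [4->4 ok]
  4: obs=z cand={0,2,4,5} pick 0 [4->0 ok]
  5: obs=x cand={1} pick 1 [0->1 ok]
  6: obs=z cand={0,2,4,5} pick 5 [1->5 ok]
  7: obs=x cand={1} pick 1 [5->1 ok]
  8: obs=x cand={1} pick 1 [1->1 ok]
  9: obs=z cand={0,2,4,5} pick 2 [1->2 ok]
  10: obs=y cand={3} pick 3 [2->3 ok]
  11: obs=z cand={0,2,4,5} pick 5 [3->5 ok]
  12: obs=y cand={3} pick 3 [5->3 ok]
  13: obs=z cand={0,2,4,5} pick 2 [3->2 ok]
  14: obs=y cand={3} pick 3 [2->3 ok]
  15: obs=z cand={0,2,4,5} pick 2 [3->2 ok]
  16: obs=y cand={3} pick 3 [2->3 ok]
  17: obs=z cand={0,2,4,5} pick 5 [3->5 ok]
  18: obs=z cand={0,2,4,5} pick 2 [5->2 ok]
  19: obs=y cand={3} pick 3 [2->3 ok]
  20: obs=z cand={0,2,4,5} pick 2 [3->2 ok]
  21: obs=y cand={3} pick 3 [2->3 ok]
  22: obs=x cand={1} pick 1 [3->1 ok]
  23: obs=z cand={0,2,4,5} pick 2 [1->2 ok]
  24: obs=x cand={1} pick 1 [2->1 ok]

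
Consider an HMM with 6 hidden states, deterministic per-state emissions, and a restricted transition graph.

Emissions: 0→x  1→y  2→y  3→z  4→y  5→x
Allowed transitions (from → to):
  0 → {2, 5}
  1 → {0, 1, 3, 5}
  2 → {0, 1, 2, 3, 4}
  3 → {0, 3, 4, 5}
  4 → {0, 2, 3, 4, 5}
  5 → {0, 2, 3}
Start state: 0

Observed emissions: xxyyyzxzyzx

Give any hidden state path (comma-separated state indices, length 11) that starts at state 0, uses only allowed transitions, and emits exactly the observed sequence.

0,5,2,1,1,3,5,3,4,3,0

  [0] x  {0,5}  => 0  start
  [1] x  {0,5}  => 5  0->5 ok
  [2] y  {1,2,4}  => 2  5->2 ok
  [3] y  {1,2,4}  => 1  2->1 ok
  [4] y  {1,2,4}  => 1  1->1 ok
  [5] z  {3}  => 3  1->3 ok
  [6] x  {0,5}  => 5  3->5 ok
  [7] z  {3}  => 3  5->3 ok
  [8] y  {1,2,4}  => 4  3->4 ok
  [9] z  {3}  => 3  4->3 ok
  [10] x  {0,5}  => 0  3->0 ok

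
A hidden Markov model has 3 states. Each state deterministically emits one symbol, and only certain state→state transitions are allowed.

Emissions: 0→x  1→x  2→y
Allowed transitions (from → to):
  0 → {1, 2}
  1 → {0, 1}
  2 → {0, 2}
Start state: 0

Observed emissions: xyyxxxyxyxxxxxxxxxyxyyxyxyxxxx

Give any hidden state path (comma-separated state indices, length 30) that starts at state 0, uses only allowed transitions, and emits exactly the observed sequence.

  pos 0: x in {0,1}, choose 0; start
  pos 1: y in {2}, choose 2; 0->2 ok
  pos 2: y in {2}, choose 2; 2->2 ok
  pos 3: x in {0,1}, choose 0; 2->0 ok
  pos 4: x in {0,1}, choose 1; 0->1 ok
  pos 5: x in {0,1}, choose 0; 1->0 ok
  pos 6: y in {2}, choose 2; 0->2 ok
  pos 7: x in {0,1}, choose 0; 2->0 ok
  pos 8: y in {2}, choose 2; 0->2 ok
  pos 9: x in {0,1}, choose 0; 2->0 ok
  pos 10: x in {0,1}, choose 1; 0->1 ok
  pos 11: x in {0,1}, choose 1; 1->1 ok
  pos 12: x in {0,1}, choose 1; 1->1 ok
  pos 13: x in {0,1}, choose 1; 1->1 ok
  pos 14: x in {0,1}, choose 1; 1->1 ok
  pos 15: x in {0,1}, choose 1; 1->1 ok
  pos 16: x in {0,1}, choose 1; 1->1 ok
  pos 17: x in {0,1}, choose 0; 1->0 ok
  pos 18: y in {2}, choose 2; 0->2 ok
  pos 19: x in {0,1}, choose 0; 2->0 ok
  pos 20: y in {2}, choose 2; 0->2 ok
  pos 21: y in {2}, choose 2; 2->2 ok
  pos 22: x in {0,1}, choose 0; 2->0 ok
  pos 23: y in {2}, choose 2; 0->2 ok
  pos 24: x in {0,1}, choose 0; 2->0 ok
  pos 25: y in {2}, choose 2; 0->2 ok
  pos 26: x in {0,1}, choose 0; 2->0 ok
  pos 27: x in {0,1}, choose 1; 0->1 ok
  pos 28: x in {0,1}, choose 1; 1->1 ok
  pos 29: x in {0,1}, choose 1; 1->1 ok

0,2,2,0,1,0,2,0,2,0,1,1,1,1,1,1,1,0,2,0,2,2,0,2,0,2,0,1,1,1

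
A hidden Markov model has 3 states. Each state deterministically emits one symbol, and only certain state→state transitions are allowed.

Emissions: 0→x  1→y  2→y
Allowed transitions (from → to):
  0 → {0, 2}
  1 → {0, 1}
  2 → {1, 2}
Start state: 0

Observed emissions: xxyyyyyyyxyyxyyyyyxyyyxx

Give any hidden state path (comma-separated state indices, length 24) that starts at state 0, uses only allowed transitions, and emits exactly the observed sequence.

0,0,2,2,2,2,1,1,1,0,2,1,0,2,2,2,1,1,0,2,1,1,0,0

  pos 0: x in {0}, choose 0; start
  pos 1: x in {0}, choose 0; 0->0 ok
  pos 2: y in {1,2}, choose 2; 0->2 ok
  pos 3: y in {1,2}, choose 2; 2->2 ok
  pos 4: y in {1,2}, choose 2; 2->2 ok
  pos 5: y in {1,2}, choose 2; 2->2 ok
  pos 6: y in {1,2}, choose 1; 2->1 ok
  pos 7: y in {1,2}, choose 1; 1->1 ok
  pos 8: y in {1,2}, choose 1; 1->1 ok
  pos 9: x in {0}, choose 0; 1->0 ok
  pos 10: y in {1,2}, choose 2; 0->2 ok
  pos 11: y in {1,2}, choose 1; 2->1 ok
  pos 12: x in {0}, choose 0; 1->0 ok
  pos 13: y in {1,2}, choose 2; 0->2 ok
  pos 14: y in {1,2}, choose 2; 2->2 ok
  pos 15: y in {1,2}, choose 2; 2->2 ok
  pos 16: y in {1,2}, choose 1; 2->1 ok
  pos 17: y in {1,2}, choose 1; 1->1 ok
  pos 18: x in {0}, choose 0; 1->0 ok
  pos 19: y in {1,2}, choose 2; 0->2 ok
  pos 20: y in {1,2}, choose 1; 2->1 ok
  pos 21: y in {1,2}, choose 1; 1->1 ok
  pos 22: x in {0}, choose 0; 1->0 ok
  pos 23: x in {0}, choose 0; 0->0 ok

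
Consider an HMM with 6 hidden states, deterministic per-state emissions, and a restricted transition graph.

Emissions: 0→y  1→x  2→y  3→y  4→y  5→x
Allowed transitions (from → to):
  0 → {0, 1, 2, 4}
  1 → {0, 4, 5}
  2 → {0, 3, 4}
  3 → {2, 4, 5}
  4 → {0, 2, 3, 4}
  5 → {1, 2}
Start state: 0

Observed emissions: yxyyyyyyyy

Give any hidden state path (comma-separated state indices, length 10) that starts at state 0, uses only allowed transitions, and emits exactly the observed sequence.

0,1,4,0,2,4,0,0,4,0

  t0 'y' -> {0,2,3,4}, take 0 (start)
  t1 'x' -> {1,5}, take 1 (0->1 ok)
  t2 'y' -> {0,2,3,4}, take 4 (1->4 ok)
  t3 'y' -> {0,2,3,4}, take 0 (4->0 ok)
  t4 'y' -> {0,2,3,4}, take 2 (0->2 ok)
  t5 'y' -> {0,2,3,4}, take 4 (2->4 ok)
  t6 'y' -> {0,2,3,4}, take 0 (4->0 ok)
  t7 'y' -> {0,2,3,4}, take 0 (0->0 ok)
  t8 'y' -> {0,2,3,4}, take 4 (0->4 ok)
  t9 'y' -> {0,2,3,4}, take 0 (4->0 ok)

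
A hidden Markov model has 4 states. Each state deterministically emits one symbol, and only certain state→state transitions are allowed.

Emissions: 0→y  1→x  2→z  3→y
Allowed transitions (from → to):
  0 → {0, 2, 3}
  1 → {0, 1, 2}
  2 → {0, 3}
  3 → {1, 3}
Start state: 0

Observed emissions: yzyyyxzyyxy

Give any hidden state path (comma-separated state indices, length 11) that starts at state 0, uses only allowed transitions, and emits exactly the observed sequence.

0,2,0,3,3,1,2,3,3,1,0

  [0] y  {0,3}  => 0  start
  [1] z  {2}  => 2  0->2 ok
  [2] y  {0,3}  => 0  2->0 ok
  [3] y  {0,3}  => 3  0->3 ok
  [4] y  {0,3}  => 3  3->3 ok
  [5] x  {1}  => 1  3->1 ok
  [6] z  {2}  => 2  1->2 ok
  [7] y  {0,3}  => 3  2->3 ok
  [8] y  {0,3}  => 3  3->3 ok
  [9] x  {1}  => 1  3->1 ok
  [10] y  {0,3}  => 0  1->0 ok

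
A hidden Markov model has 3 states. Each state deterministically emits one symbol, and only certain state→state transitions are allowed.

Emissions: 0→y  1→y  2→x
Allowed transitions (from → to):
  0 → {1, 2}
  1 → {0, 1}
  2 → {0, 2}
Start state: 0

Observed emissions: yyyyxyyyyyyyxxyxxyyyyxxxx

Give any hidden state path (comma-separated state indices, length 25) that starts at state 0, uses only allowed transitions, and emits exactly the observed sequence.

0,1,1,0,2,0,1,1,1,0,1,0,2,2,0,2,2,0,1,1,0,2,2,2,2

  pos 0: y in {0,1}, choose 0; start
  pos 1: y in {0,1}, choose 1; 0->1 ok
  pos 2: y in {0,1}, choose 1; 1->1 ok
  pos 3: y in {0,1}, choose 0; 1->0 ok
  pos 4: x in {2}, choose 2; 0->2 ok
  pos 5: y in {0,1}, choose 0; 2->0 ok
  pos 6: y in {0,1}, choose 1; 0->1 ok
  pos 7: y in {0,1}, choose 1; 1->1 ok
  pos 8: y in {0,1}, choose 1; 1->1 ok
  pos 9: y in {0,1}, choose 0; 1->0 ok
  pos 10: y in {0,1}, choose 1; 0->1 ok
  pos 11: y in {0,1}, choose 0; 1->0 ok
  pos 12: x in {2}, choose 2; 0->2 ok
  pos 13: x in {2}, choose 2; 2->2 ok
  pos 14: y in {0,1}, choose 0; 2->0 ok
  pos 15: x in {2}, choose 2; 0->2 ok
  pos 16: x in {2}, choose 2; 2->2 ok
  pos 17: y in {0,1}, choose 0; 2->0 ok
  pos 18: y in {0,1}, choose 1; 0->1 ok
  pos 19: y in {0,1}, choose 1; 1->1 ok
  pos 20: y in {0,1}, choose 0; 1->0 ok
  pos 21: x in {2}, choose 2; 0->2 ok
  pos 22: x in {2}, choose 2; 2->2 ok
  pos 23: x in {2}, choose 2; 2->2 ok
  pos 24: x in {2}, choose 2; 2->2 ok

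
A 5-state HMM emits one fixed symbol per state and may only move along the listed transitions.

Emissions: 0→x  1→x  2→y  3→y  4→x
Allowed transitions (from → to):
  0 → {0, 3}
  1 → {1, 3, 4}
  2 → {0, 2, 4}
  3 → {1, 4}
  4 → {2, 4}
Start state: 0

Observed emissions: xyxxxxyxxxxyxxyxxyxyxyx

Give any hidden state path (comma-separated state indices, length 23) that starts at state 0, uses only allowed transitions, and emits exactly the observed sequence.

0,3,1,1,1,4,2,0,0,0,0,3,1,1,3,4,4,2,0,3,1,3,4

  0: obs=x cand={0,1,4} pick 0 [start]
  1: obs=y cand={2,3} pick 3 [0->3 ok]
  2: obs=x cand={0,1,4} pick 1 [3->1 ok]
  3: obs=x cand={0,1,4} pick 1 [1->1 ok]
  4: obs=x cand={0,1,4} pick 1 [1->1 ok]
  5: obs=x cand={0,1,4} pick 4 [1->4 ok]
  6: obs=y cand={2,3} pick 2 [4->2 ok]
  7: obs=x cand={0,1,4} pick 0 [2->0 ok]
  8: obs=x cand={0,1,4} pick 0 [0->0 ok]
  9: obs=x cand={0,1,4} pick 0 [0->0 ok]
  10: obs=x cand={0,1,4} pick 0 [0->0 ok]
  11: obs=y cand={2,3} pick 3 [0->3 ok]
  12: obs=x cand={0,1,4} pick 1 [3->1 ok]
  13: obs=x cand={0,1,4} pick 1 [1->1 ok]
  14: obs=y cand={2,3} pick 3 [1->3 ok]
  15: obs=x cand={0,1,4} pick 4 [3->4 ok]
  16: obs=x cand={0,1,4} pick 4 [4->4 ok]
  17: obs=y cand={2,3} pick 2 [4->2 ok]
  18: obs=x cand={0,1,4} pick 0 [2->0 ok]
  19: obs=y cand={2,3} pick 3 [0->3 ok]
  20: obs=x cand={0,1,4} pick 1 [3->1 ok]
  21: obs=y cand={2,3} pick 3 [1->3 ok]
  22: obs=x cand={0,1,4} pick 4 [3->4 ok]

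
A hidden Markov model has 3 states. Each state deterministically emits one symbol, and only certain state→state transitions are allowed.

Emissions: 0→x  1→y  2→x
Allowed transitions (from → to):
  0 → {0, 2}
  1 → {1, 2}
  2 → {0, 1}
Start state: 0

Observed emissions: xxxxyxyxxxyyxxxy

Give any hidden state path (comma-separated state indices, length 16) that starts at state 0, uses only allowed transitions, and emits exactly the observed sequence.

0,0,0,2,1,2,1,2,0,2,1,1,2,0,2,1

  0: obs=x cand={0,2} pick 0 [start]
  1: obs=x cand={0,2} pick 0 [0->0 ok]
  2: obs=x cand={0,2} pick 0 [0->0 ok]
  3: obs=x cand={0,2} pick 2 [0->2 ok]
  4: obs=y cand={1} pick 1 [2->1 ok]
  5: obs=x cand={0,2} pick 2 [1->2 ok]
  6: obs=y cand={1} pick 1 [2->1 ok]
  7: obs=x cand={0,2} pick 2 [1->2 ok]
  8: obs=x cand={0,2} pick 0 [2->0 ok]
  9: obs=x cand={0,2} pick 2 [0->2 ok]
  10: obs=y cand={1} pick 1 [2->1 ok]
  11: obs=y cand={1} pick 1 [1->1 ok]
  12: obs=x cand={0,2} pick 2 [1->2 ok]
  13: obs=x cand={0,2} pick 0 [2->0 ok]
  14: obs=x cand={0,2} pick 2 [0->2 ok]
  15: obs=y cand={1} pick 1 [2->1 ok]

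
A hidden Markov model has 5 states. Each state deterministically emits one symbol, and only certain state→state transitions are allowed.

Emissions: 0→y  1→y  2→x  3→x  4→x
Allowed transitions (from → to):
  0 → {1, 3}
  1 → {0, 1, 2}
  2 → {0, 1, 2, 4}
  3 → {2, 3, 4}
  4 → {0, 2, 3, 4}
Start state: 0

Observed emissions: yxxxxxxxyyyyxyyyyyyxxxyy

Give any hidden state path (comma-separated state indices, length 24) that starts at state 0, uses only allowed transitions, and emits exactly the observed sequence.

0,3,3,4,2,4,2,2,1,0,1,1,2,0,1,0,1,0,1,2,4,2,1,1

  pos 0: y in {0,1}, choose 0; start
  pos 1: x in {2,3,4}, choose 3; 0->3 ok
  pos 2: x in {2,3,4}, choose 3; 3->3 ok
  pos 3: x in {2,3,4}, choose 4; 3->4 ok
  pos 4: x in {2,3,4}, choose 2; 4->2 ok
  pos 5: x in {2,3,4}, choose 4; 2->4 ok
  pos 6: x in {2,3,4}, choose 2; 4->2 ok
  pos 7: x in {2,3,4}, choose 2; 2->2 ok
  pos 8: y in {0,1}, choose 1; 2->1 ok
  pos 9: y in {0,1}, choose 0; 1->0 ok
  pos 10: y in {0,1}, choose 1; 0->1 ok
  pos 11: y in {0,1}, choose 1; 1->1 ok
  pos 12: x in {2,3,4}, choose 2; 1->2 ok
  pos 13: y in {0,1}, choose 0; 2->0 ok
  pos 14: y in {0,1}, choose 1; 0->1 ok
  pos 15: y in {0,1}, choose 0; 1->0 ok
  pos 16: y in {0,1}, choose 1; 0->1 ok
  pos 17: y in {0,1}, choose 0; 1->0 ok
  pos 18: y in {0,1}, choose 1; 0->1 ok
  pos 19: x in {2,3,4}, choose 2; 1->2 ok
  pos 20: x in {2,3,4}, choose 4; 2->4 ok
  pos 21: x in {2,3,4}, choose 2; 4->2 ok
  pos 22: y in {0,1}, choose 1; 2->1 ok
  pos 23: y in {0,1}, choose 1; 1->1 ok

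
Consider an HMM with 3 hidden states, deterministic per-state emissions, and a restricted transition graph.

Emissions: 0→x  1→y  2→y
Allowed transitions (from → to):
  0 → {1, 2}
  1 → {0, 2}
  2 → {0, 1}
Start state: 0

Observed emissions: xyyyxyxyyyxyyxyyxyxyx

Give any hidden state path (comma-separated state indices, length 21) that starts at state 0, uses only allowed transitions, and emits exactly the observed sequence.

  0: obs=x cand={0} pick 0 [start]
  1: obs=y cand={1,2} pick 1 [0->1 ok]
  2: obs=y cand={1,2} pick 2 [1->2 ok]
  3: obs=y cand={1,2} pick 1 [2->1 ok]
  4: obs=x cand={0} pick 0 [1->0 ok]
  5: obs=y cand={1,2} pick 2 [0->2 ok]
  6: obs=x cand={0} pick 0 [2->0 ok]
  7: obs=y cand={1,2} pick 1 [0->1 ok]
  8: obs=y cand={1,2} pick 2 [1->2 ok]
  9: obs=y cand={1,2} pick 1 [2->1 ok]
  10: obs=x cand={0} pick 0 [1->0 ok]
  11: obs=y cand={1,2} pick 1 [0->1 ok]
  12: obs=y cand={1,2} pick 2 [1->2 ok]
  13: obs=x cand={0} pick 0 [2->0 ok]
  14: obs=y cand={1,2} pick 2 [0->2 ok]
  15: obs=y cand={1,2} pick 1 [2->1 ok]
  16: obs=x cand={0} pick 0 [1->0 ok]
  17: obs=y cand={1,2} pick 2 [0->2 ok]
  18: obs=x cand={0} pick 0 [2->0 ok]
  19: obs=y cand={1,2} pick 1 [0->1 ok]
  20: obs=x cand={0} pick 0 [1->0 ok]

0,1,2,1,0,2,0,1,2,1,0,1,2,0,2,1,0,2,0,1,0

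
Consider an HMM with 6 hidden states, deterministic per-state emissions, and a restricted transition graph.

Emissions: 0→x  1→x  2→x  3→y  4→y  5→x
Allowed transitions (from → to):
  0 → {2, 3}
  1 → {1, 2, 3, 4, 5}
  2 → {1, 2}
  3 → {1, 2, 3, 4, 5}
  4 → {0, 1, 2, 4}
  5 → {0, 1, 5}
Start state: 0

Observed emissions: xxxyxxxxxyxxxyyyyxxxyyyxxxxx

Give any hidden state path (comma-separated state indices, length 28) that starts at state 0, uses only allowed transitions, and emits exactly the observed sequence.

  [0] x  {0,1,2,5}  => 0  start
  [1] x  {0,1,2,5}  => 2  0->2 ok
  [2] x  {0,1,2,5}  => 1  2->1 ok
  [3] y  {3,4}  => 3  1->3 ok
  [4] x  {0,1,2,5}  => 5  3->5 ok
  [5] x  {0,1,2,5}  => 1  5->1 ok
  [6] x  {0,1,2,5}  => 1  1->1 ok
  [7] x  {0,1,2,5}  => 5  1->5 ok
  [8] x  {0,1,2,5}  => 1  5->1 ok
  [9] y  {3,4}  => 4  1->4 ok
  [10] x  {0,1,2,5}  => 1  4->1 ok
  [11] x  {0,1,2,5}  => 5  1->5 ok
  [12] x  {0,1,2,5}  => 0  5->0 ok
  [13] y  {3,4}  => 3  0->3 ok
  [14] y  {3,4}  => 3  3->3 ok
  [15] y  {3,4}  => 3  3->3 ok
  [16] y  {3,4}  => 4  3->4 ok
  [17] x  {0,1,2,5}  => 0  4->0 ok
  [18] x  {0,1,2,5}  => 2  0->2 ok
  [19] x  {0,1,2,5}  => 1  2->1 ok
  [20] y  {3,4}  => 3  1->3 ok
  [21] y  {3,4}  => 3  3->3 ok
  [22] y  {3,4}  => 3  3->3 ok
  [23] x  {0,1,2,5}  => 1  3->1 ok
  [24] x  {0,1,2,5}  => 2  1->2 ok
  [25] x  {0,1,2,5}  => 2  2->2 ok
  [26] x  {0,1,2,5}  => 2  2->2 ok
  [27] x  {0,1,2,5}  => 1  2->1 ok

0,2,1,3,5,1,1,5,1,4,1,5,0,3,3,3,4,0,2,1,3,3,3,1,2,2,2,1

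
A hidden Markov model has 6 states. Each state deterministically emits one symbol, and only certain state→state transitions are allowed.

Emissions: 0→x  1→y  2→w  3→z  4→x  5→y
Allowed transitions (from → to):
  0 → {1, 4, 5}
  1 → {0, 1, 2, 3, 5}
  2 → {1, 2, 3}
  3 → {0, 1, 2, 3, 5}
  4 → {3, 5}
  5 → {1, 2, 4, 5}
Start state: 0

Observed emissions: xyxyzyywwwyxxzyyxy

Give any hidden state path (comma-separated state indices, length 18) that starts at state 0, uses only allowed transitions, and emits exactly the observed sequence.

  pos 0: x in {0,4}, choose 0; start
  pos 1: y in {1,5}, choose 1; 0->1 ok
  pos 2: x in {0,4}, choose 0; 1->0 ok
  pos 3: y in {1,5}, choose 1; 0->1 ok
  pos 4: z in {3}, choose 3; 1->3 ok
  pos 5: y in {1,5}, choose 1; 3->1 ok
  pos 6: y in {1,5}, choose 5; 1->5 ok
  pos 7: w in {2}, choose 2; 5->2 ok
  pos 8: w in {2}, choose 2; 2->2 ok
  pos 9: w in {2}, choose 2; 2->2 ok
  pos 10: y in {1,5}, choose 1; 2->1 ok
  pos 11: x in {0,4}, choose 0; 1->0 ok
  pos 12: x in {0,4}, choose 4; 0->4 ok
  pos 13: z in {3}, choose 3; 4->3 ok
  pos 14: y in {1,5}, choose 1; 3->1 ok
  pos 15: y in {1,5}, choose 1; 1->1 ok
  pos 16: x in {0,4}, choose 0; 1->0 ok
  pos 17: y in {1,5}, choose 1; 0->1 ok

0,1,0,1,3,1,5,2,2,2,1,0,4,3,1,1,0,1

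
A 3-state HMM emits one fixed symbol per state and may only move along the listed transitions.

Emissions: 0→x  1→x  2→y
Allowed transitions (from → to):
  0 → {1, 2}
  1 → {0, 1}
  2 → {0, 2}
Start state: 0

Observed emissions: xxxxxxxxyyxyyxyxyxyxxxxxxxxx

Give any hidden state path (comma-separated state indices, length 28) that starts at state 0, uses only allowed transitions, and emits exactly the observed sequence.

  t0 'x' -> {0,1}, take 0 (start)
  t1 'x' -> {0,1}, take 1 (0->1 ok)
  t2 'x' -> {0,1}, take 1 (1->1 ok)
  t3 'x' -> {0,1}, take 1 (1->1 ok)
  t4 'x' -> {0,1}, take 1 (1->1 ok)
  t5 'x' -> {0,1}, take 1 (1->1 ok)
  t6 'x' -> {0,1}, take 1 (1->1 ok)
  t7 'x' -> {0,1}, take 0 (1->0 ok)
  t8 'y' -> {2}, take 2 (0->2 ok)
  t9 'y' -> {2}, take 2 (2->2 ok)
  t10 'x' -> {0,1}, take 0 (2->0 ok)
  t11 'y' -> {2}, take 2 (0->2 ok)
  t12 'y' -> {2}, take 2 (2->2 ok)
  t13 'x' -> {0,1}, take 0 (2->0 ok)
  t14 'y' -> {2}, take 2 (0->2 ok)
  t15 'x' -> {0,1}, take 0 (2->0 ok)
  t16 'y' -> {2}, take 2 (0->2 ok)
  t17 'x' -> {0,1}, take 0 (2->0 ok)
  t18 'y' -> {2}, take 2 (0->2 ok)
  t19 'x' -> {0,1}, take 0 (2->0 ok)
  t20 'x' -> {0,1}, take 1 (0->1 ok)
  t21 'x' -> {0,1}, take 1 (1->1 ok)
  t22 'x' -> {0,1}, take 1 (1->1 ok)
  t23 'x' -> {0,1}, take 1 (1->1 ok)
  t24 'x' -> {0,1}, take 1 (1->1 ok)
  t25 'x' -> {0,1}, take 1 (1->1 ok)
  t26 'x' -> {0,1}, take 1 (1->1 ok)
  t27 'x' -> {0,1}, take 0 (1->0 ok)

0,1,1,1,1,1,1,0,2,2,0,2,2,0,2,0,2,0,2,0,1,1,1,1,1,1,1,0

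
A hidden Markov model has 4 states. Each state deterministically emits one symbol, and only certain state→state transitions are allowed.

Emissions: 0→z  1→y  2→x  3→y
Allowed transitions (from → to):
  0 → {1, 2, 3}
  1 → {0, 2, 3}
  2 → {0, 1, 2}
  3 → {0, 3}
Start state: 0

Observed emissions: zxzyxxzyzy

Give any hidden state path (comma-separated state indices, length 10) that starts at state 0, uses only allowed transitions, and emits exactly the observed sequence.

  0: obs=z cand={0} pick 0 [start]
  1: obs=x cand={2} pick 2 [0->2 ok]
  2: obs=z cand={0} pick 0 [2->0 ok]
  3: obs=y cand={1,3} pick 1 [0->1 ok]
  4: obs=x cand={2} pick 2 [1->2 ok]
  5: obs=x cand={2} pick 2 [2->2 ok]
  6: obs=z cand={0} pick 0 [2->0 ok]
  7: obs=y cand={1,3} pick 3 [0->3 ok]
  8: obs=z cand={0} pick 0 [3->0 ok]
  9: obs=y cand={1,3} pick 3 [0->3 ok]

0,2,0,1,2,2,0,3,0,3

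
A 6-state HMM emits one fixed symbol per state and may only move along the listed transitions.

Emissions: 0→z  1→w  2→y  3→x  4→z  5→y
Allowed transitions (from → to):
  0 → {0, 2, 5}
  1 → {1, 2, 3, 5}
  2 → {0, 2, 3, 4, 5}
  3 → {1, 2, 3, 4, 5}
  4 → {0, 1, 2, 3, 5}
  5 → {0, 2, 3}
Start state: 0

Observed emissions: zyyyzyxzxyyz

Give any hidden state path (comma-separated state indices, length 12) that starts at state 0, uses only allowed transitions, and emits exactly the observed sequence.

  pos 0: z in {0,4}, choose 0; start
  pos 1: y in {2,5}, choose 2; 0->2 ok
  pos 2: y in {2,5}, choose 5; 2->5 ok
  pos 3: y in {2,5}, choose 2; 5->2 ok
  pos 4: z in {0,4}, choose 4; 2->4 ok
  pos 5: y in {2,5}, choose 2; 4->2 ok
  pos 6: x in {3}, choose 3; 2->3 ok
  pos 7: z in {0,4}, choose 4; 3->4 ok
  pos 8: x in {3}, choose 3; 4->3 ok
  pos 9: y in {2,5}, choose 2; 3->2 ok
  pos 10: y in {2,5}, choose 2; 2->2 ok
  pos 11: z in {0,4}, choose 4; 2->4 ok

0,2,5,2,4,2,3,4,3,2,2,4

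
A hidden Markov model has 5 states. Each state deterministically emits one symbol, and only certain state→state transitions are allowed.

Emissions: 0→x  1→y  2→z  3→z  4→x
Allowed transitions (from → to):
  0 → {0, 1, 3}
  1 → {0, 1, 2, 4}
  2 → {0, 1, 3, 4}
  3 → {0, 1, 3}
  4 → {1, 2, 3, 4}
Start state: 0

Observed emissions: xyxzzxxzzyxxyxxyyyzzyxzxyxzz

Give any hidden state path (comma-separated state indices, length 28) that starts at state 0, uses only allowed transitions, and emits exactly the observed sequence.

0,1,4,3,3,0,0,3,3,1,0,0,1,0,0,1,1,1,2,3,1,4,2,0,1,4,2,3

  [0] x  {0,4}  => 0  start
  [1] y  {1}  => 1  0->1 ok
  [2] x  {0,4}  => 4  1->4 ok
  [3] z  {2,3}  => 3  4->3 ok
  [4] z  {2,3}  => 3  3->3 ok
  [5] x  {0,4}  => 0  3->0 ok
  [6] x  {0,4}  => 0  0->0 ok
  [7] z  {2,3}  => 3  0->3 ok
  [8] z  {2,3}  => 3  3->3 ok
  [9] y  {1}  => 1  3->1 ok
  [10] x  {0,4}  => 0  1->0 ok
  [11] x  {0,4}  => 0  0->0 ok
  [12] y  {1}  => 1  0->1 ok
  [13] x  {0,4}  => 0  1->0 ok
  [14] x  {0,4}  => 0  0->0 ok
  [15] y  {1}  => 1  0->1 ok
  [16] y  {1}  => 1  1->1 ok
  [17] y  {1}  => 1  1->1 ok
  [18] z  {2,3}  => 2  1->2 ok
  [19] z  {2,3}  => 3  2->3 ok
  [20] y  {1}  => 1  3->1 ok
  [21] x  {0,4}  => 4  1->4 ok
  [22] z  {2,3}  => 2  4->2 ok
  [23] x  {0,4}  => 0  2->0 ok
  [24] y  {1}  => 1  0->1 ok
  [25] x  {0,4}  => 4  1->4 ok
  [26] z  {2,3}  => 2  4->2 ok
  [27] z  {2,3}  => 3  2->3 ok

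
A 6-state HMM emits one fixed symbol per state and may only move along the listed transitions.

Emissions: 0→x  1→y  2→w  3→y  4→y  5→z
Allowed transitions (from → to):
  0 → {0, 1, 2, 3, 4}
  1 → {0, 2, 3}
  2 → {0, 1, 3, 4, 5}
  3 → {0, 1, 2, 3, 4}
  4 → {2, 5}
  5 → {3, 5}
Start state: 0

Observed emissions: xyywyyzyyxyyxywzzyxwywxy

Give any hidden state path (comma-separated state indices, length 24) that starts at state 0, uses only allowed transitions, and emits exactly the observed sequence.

0,3,4,2,3,4,5,3,1,0,3,3,0,3,2,5,5,3,0,2,4,2,0,3

  pos 0: x in {0}, choose 0; start
  pos 1: y in {1,3,4}, choose 3; 0->3 ok
  pos 2: y in {1,3,4}, choose 4; 3->4 ok
  pos 3: w in {2}, choose 2; 4->2 ok
  pos 4: y in {1,3,4}, choose 3; 2->3 ok
  pos 5: y in {1,3,4}, choose 4; 3->4 ok
  pos 6: z in {5}, choose 5; 4->5 ok
  pos 7: y in {1,3,4}, choose 3; 5->3 ok
  pos 8: y in {1,3,4}, choose 1; 3->1 ok
  pos 9: x in {0}, choose 0; 1->0 ok
  pos 10: y in {1,3,4}, choose 3; 0->3 ok
  pos 11: y in {1,3,4}, choose 3; 3->3 ok
  pos 12: x in {0}, choose 0; 3->0 ok
  pos 13: y in {1,3,4}, choose 3; 0->3 ok
  pos 14: w in {2}, choose 2; 3->2 ok
  pos 15: z in {5}, choose 5; 2->5 ok
  pos 16: z in {5}, choose 5; 5->5 ok
  pos 17: y in {1,3,4}, choose 3; 5->3 ok
  pos 18: x in {0}, choose 0; 3->0 ok
  pos 19: w in {2}, choose 2; 0->2 ok
  pos 20: y in {1,3,4}, choose 4; 2->4 ok
  pos 21: w in {2}, choose 2; 4->2 ok
  pos 22: x in {0}, choose 0; 2->0 ok
  pos 23: y in {1,3,4}, choose 3; 0->3 ok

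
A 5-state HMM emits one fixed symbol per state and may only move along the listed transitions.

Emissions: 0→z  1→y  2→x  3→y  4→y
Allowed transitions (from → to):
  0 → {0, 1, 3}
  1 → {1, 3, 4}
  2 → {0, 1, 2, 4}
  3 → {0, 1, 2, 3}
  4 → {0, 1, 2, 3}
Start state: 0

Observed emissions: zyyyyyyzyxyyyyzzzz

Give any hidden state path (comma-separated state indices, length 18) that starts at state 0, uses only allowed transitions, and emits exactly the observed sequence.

0,3,3,1,3,1,4,0,3,2,4,1,1,3,0,0,0,0

  [0] z  {0}  => 0  start
  [1] y  {1,3,4}  => 3  0->3 ok
  [2] y  {1,3,4}  => 3  3->3 ok
  [3] y  {1,3,4}  => 1  3->1 ok
  [4] y  {1,3,4}  => 3  1->3 ok
  [5] y  {1,3,4}  => 1  3->1 ok
  [6] y  {1,3,4}  => 4  1->4 ok
  [7] z  {0}  => 0  4->0 ok
  [8] y  {1,3,4}  => 3  0->3 ok
  [9] x  {2}  => 2  3->2 ok
  [10] y  {1,3,4}  => 4  2->4 ok
  [11] y  {1,3,4}  => 1  4->1 ok
  [12] y  {1,3,4}  => 1  1->1 ok
  [13] y  {1,3,4}  => 3  1->3 ok
  [14] z  {0}  => 0  3->0 ok
  [15] z  {0}  => 0  0->0 ok
  [16] z  {0}  => 0  0->0 ok
  [17] z  {0}  => 0  0->0 ok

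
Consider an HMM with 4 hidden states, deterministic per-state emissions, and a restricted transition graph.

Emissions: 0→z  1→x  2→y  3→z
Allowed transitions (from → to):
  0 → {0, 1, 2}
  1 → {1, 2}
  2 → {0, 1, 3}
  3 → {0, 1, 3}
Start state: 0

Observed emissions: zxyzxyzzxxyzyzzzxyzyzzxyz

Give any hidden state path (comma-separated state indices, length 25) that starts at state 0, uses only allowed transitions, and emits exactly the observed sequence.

0,1,2,3,1,2,3,0,1,1,2,0,2,3,0,0,1,2,0,2,3,0,1,2,0

  [0] z  {0,3}  => 0  start
  [1] x  {1}  => 1  0->1 ok
  [2] y  {2}  => 2  1->2 ok
  [3] z  {0,3}  => 3  2->3 ok
  [4] x  {1}  => 1  3->1 ok
  [5] y  {2}  => 2  1->2 ok
  [6] z  {0,3}  => 3  2->3 ok
  [7] z  {0,3}  => 0  3->0 ok
  [8] x  {1}  => 1  0->1 ok
  [9] x  {1}  => 1  1->1 ok
  [10] y  {2}  => 2  1->2 ok
  [11] z  {0,3}  => 0  2->0 ok
  [12] y  {2}  => 2  0->2 ok
  [13] z  {0,3}  => 3  2->3 ok
  [14] z  {0,3}  => 0  3->0 ok
  [15] z  {0,3}  => 0  0->0 ok
  [16] x  {1}  => 1  0->1 ok
  [17] y  {2}  => 2  1->2 ok
  [18] z  {0,3}  => 0  2->0 ok
  [19] y  {2}  => 2  0->2 ok
  [20] z  {0,3}  => 3  2->3 ok
  [21] z  {0,3}  => 0  3->0 ok
  [22] x  {1}  => 1  0->1 ok
  [23] y  {2}  => 2  1->2 ok
  [24] z  {0,3}  => 0  2->0 ok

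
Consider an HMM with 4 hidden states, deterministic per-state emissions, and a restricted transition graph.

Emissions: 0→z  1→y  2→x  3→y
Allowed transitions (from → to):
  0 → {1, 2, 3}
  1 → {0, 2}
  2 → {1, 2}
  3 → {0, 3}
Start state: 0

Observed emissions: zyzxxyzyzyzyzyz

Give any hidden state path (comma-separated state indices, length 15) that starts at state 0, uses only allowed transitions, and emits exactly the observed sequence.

0,3,0,2,2,1,0,1,0,3,0,1,0,3,0

  pos 0: z in {0}, choose 0; start
  pos 1: y in {1,3}, choose 3; 0->3 ok
  pos 2: z in {0}, choose 0; 3->0 ok
  pos 3: x in {2}, choose 2; 0->2 ok
  pos 4: x in {2}, choose 2; 2->2 ok
  pos 5: y in {1,3}, choose 1; 2->1 ok
  pos 6: z in {0}, choose 0; 1->0 ok
  pos 7: y in {1,3}, choose 1; 0->1 ok
  pos 8: z in {0}, choose 0; 1->0 ok
  pos 9: y in {1,3}, choose 3; 0->3 ok
  pos 10: z in {0}, choose 0; 3->0 ok
  pos 11: y in {1,3}, choose 1; 0->1 ok
  pos 12: z in {0}, choose 0; 1->0 ok
  pos 13: y in {1,3}, choose 3; 0->3 ok
  pos 14: z in {0}, choose 0; 3->0 ok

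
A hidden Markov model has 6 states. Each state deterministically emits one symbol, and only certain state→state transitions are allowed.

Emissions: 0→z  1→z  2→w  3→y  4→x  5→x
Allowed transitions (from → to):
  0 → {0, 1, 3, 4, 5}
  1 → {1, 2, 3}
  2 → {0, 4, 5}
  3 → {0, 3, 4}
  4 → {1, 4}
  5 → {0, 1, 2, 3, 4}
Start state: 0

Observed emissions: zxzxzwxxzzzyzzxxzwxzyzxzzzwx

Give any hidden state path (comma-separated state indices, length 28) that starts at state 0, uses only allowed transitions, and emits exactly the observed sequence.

  pos 0: z in {0,1}, choose 0; start
  pos 1: x in {4,5}, choose 5; 0->5 ok
  pos 2: z in {0,1}, choose 0; 5->0 ok
  pos 3: x in {4,5}, choose 4; 0->4 ok
  pos 4: z in {0,1}, choose 1; 4->1 ok
  pos 5: w in {2}, choose 2; 1->2 ok
  pos 6: x in {4,5}, choose 4; 2->4 ok
  pos 7: x in {4,5}, choose 4; 4->4 ok
  pos 8: z in {0,1}, choose 1; 4->1 ok
  pos 9: z in {0,1}, choose 1; 1->1 ok
  pos 10: z in {0,1}, choose 1; 1->1 ok
  pos 11: y in {3}, choose 3; 1->3 ok
  pos 12: z in {0,1}, choose 0; 3->0 ok
  pos 13: z in {0,1}, choose 0; 0->0 ok
  pos 14: x in {4,5}, choose 4; 0->4 ok
  pos 15: x in {4,5}, choose 4; 4->4 ok
  pos 16: z in {0,1}, choose 1; 4->1 ok
  pos 17: w in {2}, choose 2; 1->2 ok
  pos 18: x in {4,5}, choose 5; 2->5 ok
  pos 19: z in {0,1}, choose 1; 5->1 ok
  pos 20: y in {3}, choose 3; 1->3 ok
  pos 21: z in {0,1}, choose 0; 3->0 ok
  pos 22: x in {4,5}, choose 5; 0->5 ok
  pos 23: z in {0,1}, choose 1; 5->1 ok
  pos 24: z in {0,1}, choose 1; 1->1 ok
  pos 25: z in {0,1}, choose 1; 1->1 ok
  pos 26: w in {2}, choose 2; 1->2 ok
  pos 27: x in {4,5}, choose 4; 2->4 ok

0,5,0,4,1,2,4,4,1,1,1,3,0,0,4,4,1,2,5,1,3,0,5,1,1,1,2,4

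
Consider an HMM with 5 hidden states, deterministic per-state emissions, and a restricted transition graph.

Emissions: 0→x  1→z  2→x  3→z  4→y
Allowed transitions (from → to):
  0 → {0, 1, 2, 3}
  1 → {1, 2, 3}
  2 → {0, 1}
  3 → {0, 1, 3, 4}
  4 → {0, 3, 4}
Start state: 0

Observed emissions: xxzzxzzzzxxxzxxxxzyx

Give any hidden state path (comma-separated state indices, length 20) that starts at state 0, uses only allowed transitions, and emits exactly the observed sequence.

  [0] x  {0,2}  => 0  start
  [1] x  {0,2}  => 2  0->2 ok
  [2] z  {1,3}  => 1  2->1 ok
  [3] z  {1,3}  => 1  1->1 ok
  [4] x  {0,2}  => 2  1->2 ok
  [5] z  {1,3}  => 1  2->1 ok
  [6] z  {1,3}  => 3  1->3 ok
  [7] z  {1,3}  => 1  3->1 ok
  [8] z  {1,3}  => 1  1->1 ok
  [9] x  {0,2}  => 2  1->2 ok
  [10] x  {0,2}  => 0  2->0 ok
  [11] x  {0,2}  => 2  0->2 ok
  [12] z  {1,3}  => 1  2->1 ok
  [13] x  {0,2}  => 2  1->2 ok
  [14] x  {0,2}  => 0  2->0 ok
  [15] x  {0,2}  => 2  0->2 ok
  [16] x  {0,2}  => 0  2->0 ok
  [17] z  {1,3}  => 3  0->3 ok
  [18] y  {4}  => 4  3->4 ok
  [19] x  {0,2}  => 0  4->0 ok

0,2,1,1,2,1,3,1,1,2,0,2,1,2,0,2,0,3,4,0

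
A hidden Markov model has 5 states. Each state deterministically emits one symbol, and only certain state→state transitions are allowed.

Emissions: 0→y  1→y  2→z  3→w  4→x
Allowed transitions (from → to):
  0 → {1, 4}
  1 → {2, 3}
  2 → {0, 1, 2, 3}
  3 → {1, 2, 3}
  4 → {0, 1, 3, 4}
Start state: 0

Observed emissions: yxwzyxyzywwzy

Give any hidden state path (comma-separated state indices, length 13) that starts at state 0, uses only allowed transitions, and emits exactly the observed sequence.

0,4,3,2,0,4,1,2,1,3,3,2,1

  pos 0: y in {0,1}, choose 0; start
  pos 1: x in {4}, choose 4; 0->4 ok
  pos 2: w in {3}, choose 3; 4->3 ok
  pos 3: z in {2}, choose 2; 3->2 ok
  pos 4: y in {0,1}, choose 0; 2->0 ok
  pos 5: x in {4}, choose 4; 0->4 ok
  pos 6: y in {0,1}, choose 1; 4->1 ok
  pos 7: z in {2}, choose 2; 1->2 ok
  pos 8: y in {0,1}, choose 1; 2->1 ok
  pos 9: w in {3}, choose 3; 1->3 ok
  pos 10: w in {3}, choose 3; 3->3 ok
  pos 11: z in {2}, choose 2; 3->2 ok
  pos 12: y in {0,1}, choose 1; 2->1 ok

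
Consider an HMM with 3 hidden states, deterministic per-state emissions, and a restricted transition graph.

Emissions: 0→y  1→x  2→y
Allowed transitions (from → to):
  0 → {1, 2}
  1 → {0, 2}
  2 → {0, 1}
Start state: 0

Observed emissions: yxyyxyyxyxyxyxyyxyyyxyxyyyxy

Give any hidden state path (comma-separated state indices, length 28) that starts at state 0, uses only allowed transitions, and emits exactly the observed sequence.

0,1,0,2,1,0,2,1,2,1,0,1,2,1,0,2,1,2,0,2,1,0,1,2,0,2,1,0

  0: obs=y cand={0,2} pick 0 [start]
  1: obs=x cand={1} pick 1 [0->1 ok]
  2: obs=y cand={0,2} pick 0 [1->0 ok]
  3: obs=y cand={0,2} pick 2 [0->2 ok]
  4: obs=x cand={1} pick 1 [2->1 ok]
  5: obs=y cand={0,2} pick 0 [1->0 ok]
  6: obs=y cand={0,2} pick 2 [0->2 ok]
  7: obs=x cand={1} pick 1 [2->1 ok]
  8: obs=y cand={0,2} pick 2 [1->2 ok]
  9: obs=x cand={1} pick 1 [2->1 ok]
  10: obs=y cand={0,2} pick 0 [1->0 ok]
  11: obs=x cand={1} pick 1 [0->1 ok]
  12: obs=y cand={0,2} pick 2 [1->2 ok]
  13: obs=x cand={1} pick 1 [2->1 ok]
  14: obs=y cand={0,2} pick 0 [1->0 ok]
  15: obs=y cand={0,2} pick 2 [0->2 ok]
  16: obs=x cand={1} pick 1 [2->1 ok]
  17: obs=y cand={0,2} pick 2 [1->2 ok]
  18: obs=y cand={0,2} pick 0 [2->0 ok]
  19: obs=y cand={0,2} pick 2 [0->2 ok]
  20: obs=x cand={1} pick 1 [2->1 ok]
  21: obs=y cand={0,2} pick 0 [1->0 ok]
  22: obs=x cand={1} pick 1 [0->1 ok]
  23: obs=y cand={0,2} pick 2 [1->2 ok]
  24: obs=y cand={0,2} pick 0 [2->0 ok]
  25: obs=y cand={0,2} pick 2 [0->2 ok]
  26: obs=x cand={1} pick 1 [2->1 ok]
  27: obs=y cand={0,2} pick 0 [1->0 ok]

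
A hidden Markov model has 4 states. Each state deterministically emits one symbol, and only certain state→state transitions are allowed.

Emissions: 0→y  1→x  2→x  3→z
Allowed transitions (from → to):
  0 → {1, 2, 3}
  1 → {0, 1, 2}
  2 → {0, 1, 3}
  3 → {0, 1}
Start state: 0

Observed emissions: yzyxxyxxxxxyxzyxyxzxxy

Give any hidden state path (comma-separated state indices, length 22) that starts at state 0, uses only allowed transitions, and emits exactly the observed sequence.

  t0 'y' -> {0}, take 0 (start)
  t1 'z' -> {3}, take 3 (0->3 ok)
  t2 'y' -> {0}, take 0 (3->0 ok)
  t3 'x' -> {1,2}, take 1 (0->1 ok)
  t4 'x' -> {1,2}, take 1 (1->1 ok)
  t5 'y' -> {0}, take 0 (1->0 ok)
  t6 'x' -> {1,2}, take 1 (0->1 ok)
  t7 'x' -> {1,2}, take 1 (1->1 ok)
  t8 'x' -> {1,2}, take 1 (1->1 ok)
  t9 'x' -> {1,2}, take 1 (1->1 ok)
  t10 'x' -> {1,2}, take 2 (1->2 ok)
  t11 'y' -> {0}, take 0 (2->0 ok)
  t12 'x' -> {1,2}, take 2 (0->2 ok)
  t13 'z' -> {3}, take 3 (2->3 ok)
  t14 'y' -> {0}, take 0 (3->0 ok)
  t15 'x' -> {1,2}, take 1 (0->1 ok)
  t16 'y' -> {0}, take 0 (1->0 ok)
  t17 'x' -> {1,2}, take 2 (0->2 ok)
  t18 'z' -> {3}, take 3 (2->3 ok)
  t19 'x' -> {1,2}, take 1 (3->1 ok)
  t20 'x' -> {1,2}, take 1 (1->1 ok)
  t21 'y' -> {0}, take 0 (1->0 ok)

0,3,0,1,1,0,1,1,1,1,2,0,2,3,0,1,0,2,3,1,1,0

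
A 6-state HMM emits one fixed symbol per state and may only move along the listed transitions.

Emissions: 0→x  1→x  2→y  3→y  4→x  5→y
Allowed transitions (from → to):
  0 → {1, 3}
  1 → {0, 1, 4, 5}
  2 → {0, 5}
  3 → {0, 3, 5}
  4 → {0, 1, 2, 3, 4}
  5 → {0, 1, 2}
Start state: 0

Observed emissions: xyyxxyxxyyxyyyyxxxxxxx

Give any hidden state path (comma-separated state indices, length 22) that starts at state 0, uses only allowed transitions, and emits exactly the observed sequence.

  0: obs=x cand={0,1,4} pick 0 [start]
  1: obs=y cand={2,3,5} pick 3 [0->3 ok]
  2: obs=y cand={2,3,5} pick 5 [3->5 ok]
  3: obs=x cand={0,1,4} pick 0 [5->0 ok]
  4: obs=x cand={0,1,4} pick 1 [0->1 ok]
  5: obs=y cand={2,3,5} pick 5 [1->5 ok]
  6: obs=x cand={0,1,4} pick 0 [5->0 ok]
  7: obs=x cand={0,1,4} pick 1 [0->1 ok]
  8: obs=y cand={2,3,5} pick 5 [1->5 ok]
  9: obs=y cand={2,3,5} pick 2 [5->2 ok]
  10: obs=x cand={0,1,4} pick 0 [2->0 ok]
  11: obs=y cand={2,3,5} pick 3 [0->3 ok]
  12: obs=y cand={2,3,5} pick 3 [3->3 ok]
  13: obs=y cand={2,3,5} pick 3 [3->3 ok]
  14: obs=y cand={2,3,5} pick 5 [3->5 ok]
  15: obs=x cand={0,1,4} pick 0 [5->0 ok]
  16: obs=x cand={0,1,4} pick 1 [0->1 ok]
  17: obs=x cand={0,1,4} pick 0 [1->0 ok]
  18: obs=x cand={0,1,4} pick 1 [0->1 ok]
  19: obs=x cand={0,1,4} pick 0 [1->0 ok]
  20: obs=x cand={0,1,4} pick 1 [0->1 ok]
  21: obs=x cand={0,1,4} pick 0 [1->0 ok]

0,3,5,0,1,5,0,1,5,2,0,3,3,3,5,0,1,0,1,0,1,0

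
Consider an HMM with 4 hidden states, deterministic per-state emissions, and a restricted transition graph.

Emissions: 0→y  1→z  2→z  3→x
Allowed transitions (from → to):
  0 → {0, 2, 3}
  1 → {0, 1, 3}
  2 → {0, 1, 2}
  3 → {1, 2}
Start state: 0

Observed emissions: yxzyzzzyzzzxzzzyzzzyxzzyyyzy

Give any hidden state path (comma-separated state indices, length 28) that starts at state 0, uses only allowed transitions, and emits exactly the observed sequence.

0,3,1,0,2,2,2,0,2,1,1,3,2,1,1,0,2,2,1,0,3,2,2,0,0,0,2,0

  [0] y  {0}  => 0  start
  [1] x  {3}  => 3  0->3 ok
  [2] z  {1,2}  => 1  3->1 ok
  [3] y  {0}  => 0  1->0 ok
  [4] z  {1,2}  => 2  0->2 ok
  [5] z  {1,2}  => 2  2->2 ok
  [6] z  {1,2}  => 2  2->2 ok
  [7] y  {0}  => 0  2->0 ok
  [8] z  {1,2}  => 2  0->2 ok
  [9] z  {1,2}  => 1  2->1 ok
  [10] z  {1,2}  => 1  1->1 ok
  [11] x  {3}  => 3  1->3 ok
  [12] z  {1,2}  => 2  3->2 ok
  [13] z  {1,2}  => 1  2->1 ok
  [14] z  {1,2}  => 1  1->1 ok
  [15] y  {0}  => 0  1->0 ok
  [16] z  {1,2}  => 2  0->2 ok
  [17] z  {1,2}  => 2  2->2 ok
  [18] z  {1,2}  => 1  2->1 ok
  [19] y  {0}  => 0  1->0 ok
  [20] x  {3}  => 3  0->3 ok
  [21] z  {1,2}  => 2  3->2 ok
  [22] z  {1,2}  => 2  2->2 ok
  [23] y  {0}  => 0  2->0 ok
  [24] y  {0}  => 0  0->0 ok
  [25] y  {0}  => 0  0->0 ok
  [26] z  {1,2}  => 2  0->2 ok
  [27] y  {0}  => 0  2->0 ok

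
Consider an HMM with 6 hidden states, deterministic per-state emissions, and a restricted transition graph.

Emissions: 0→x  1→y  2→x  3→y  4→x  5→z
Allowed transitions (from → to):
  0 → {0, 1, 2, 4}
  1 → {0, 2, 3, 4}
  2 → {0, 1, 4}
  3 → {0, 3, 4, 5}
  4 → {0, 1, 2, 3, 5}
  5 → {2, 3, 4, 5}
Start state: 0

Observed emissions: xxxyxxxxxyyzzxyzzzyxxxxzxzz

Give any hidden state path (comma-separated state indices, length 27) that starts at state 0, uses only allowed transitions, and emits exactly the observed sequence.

0,0,4,3,0,2,0,4,2,1,3,5,5,4,3,5,5,5,3,4,0,0,4,5,4,5,5

  [0] x  {0,2,4}  => 0  start
  [1] x  {0,2,4}  => 0  0->0 ok
  [2] x  {0,2,4}  => 4  0->4 ok
  [3] y  {1,3}  => 3  4->3 ok
  [4] x  {0,2,4}  => 0  3->0 ok
  [5] x  {0,2,4}  => 2  0->2 ok
  [6] x  {0,2,4}  => 0  2->0 ok
  [7] x  {0,2,4}  => 4  0->4 ok
  [8] x  {0,2,4}  => 2  4->2 ok
  [9] y  {1,3}  => 1  2->1 ok
  [10] y  {1,3}  => 3  1->3 ok
  [11] z  {5}  => 5  3->5 ok
  [12] z  {5}  => 5  5->5 ok
  [13] x  {0,2,4}  => 4  5->4 ok
  [14] y  {1,3}  => 3  4->3 ok
  [15] z  {5}  => 5  3->5 ok
  [16] z  {5}  => 5  5->5 ok
  [17] z  {5}  => 5  5->5 ok
  [18] y  {1,3}  => 3  5->3 ok
  [19] x  {0,2,4}  => 4  3->4 ok
  [20] x  {0,2,4}  => 0  4->0 ok
  [21] x  {0,2,4}  => 0  0->0 ok
  [22] x  {0,2,4}  => 4  0->4 ok
  [23] z  {5}  => 5  4->5 ok
  [24] x  {0,2,4}  => 4  5->4 ok
  [25] z  {5}  => 5  4->5 ok
  [26] z  {5}  => 5  5->5 ok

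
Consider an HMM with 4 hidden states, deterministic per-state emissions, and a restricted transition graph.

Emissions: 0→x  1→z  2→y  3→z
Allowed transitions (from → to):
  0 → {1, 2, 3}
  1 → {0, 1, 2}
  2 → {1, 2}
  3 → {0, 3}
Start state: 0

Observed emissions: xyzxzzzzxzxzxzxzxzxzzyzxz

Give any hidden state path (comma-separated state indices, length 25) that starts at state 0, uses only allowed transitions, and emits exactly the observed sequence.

0,2,1,0,3,3,3,3,0,3,0,3,0,1,0,3,0,3,0,1,1,2,1,0,3

  0: obs=x cand={0} pick 0 [start]
  1: obs=y cand={2} pick 2 [0->2 ok]
  2: obs=z cand={1,3} pick 1 [2->1 ok]
  3: obs=x cand={0} pick 0 [1->0 ok]
  4: obs=z cand={1,3} pick 3 [0->3 ok]
  5: obs=z cand={1,3} pick 3 [3->3 ok]
  6: obs=z cand={1,3} pick 3 [3->3 ok]
  7: obs=z cand={1,3} pick 3 [3->3 ok]
  8: obs=x cand={0} pick 0 [3->0 ok]
  9: obs=z cand={1,3} pick 3 [0->3 ok]
  10: obs=x cand={0} pick 0 [3->0 ok]
  11: obs=z cand={1,3} pick 3 [0->3 ok]
  12: obs=x cand={0} pick 0 [3->0 ok]
  13: obs=z cand={1,3} pick 1 [0->1 ok]
  14: obs=x cand={0} pick 0 [1->0 ok]
  15: obs=z cand={1,3} pick 3 [0->3 ok]
  16: obs=x cand={0} pick 0 [3->0 ok]
  17: obs=z cand={1,3} pick 3 [0->3 ok]
  18: obs=x cand={0} pick 0 [3->0 ok]
  19: obs=z cand={1,3} pick 1 [0->1 ok]
  20: obs=z cand={1,3} pick 1 [1->1 ok]
  21: obs=y cand={2} pick 2 [1->2 ok]
  22: obs=z cand={1,3} pick 1 [2->1 ok]
  23: obs=x cand={0} pick 0 [1->0 ok]
  24: obs=z cand={1,3} pick 3 [0->3 ok]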